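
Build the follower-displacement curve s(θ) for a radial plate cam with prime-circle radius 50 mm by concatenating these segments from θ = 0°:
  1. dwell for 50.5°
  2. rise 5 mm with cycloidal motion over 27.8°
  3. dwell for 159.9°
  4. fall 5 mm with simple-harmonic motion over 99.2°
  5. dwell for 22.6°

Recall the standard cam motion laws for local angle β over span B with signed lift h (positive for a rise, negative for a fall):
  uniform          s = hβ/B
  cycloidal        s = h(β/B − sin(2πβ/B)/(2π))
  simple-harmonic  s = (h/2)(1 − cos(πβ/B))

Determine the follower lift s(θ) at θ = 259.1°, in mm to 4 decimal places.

seg 1 [0°–50.5°] dwell: s stays 0.0000
seg 2 [50.5°–78.3°] cycloidal, h=5: full span → s += 5 → s = 5.0000
seg 3 [78.3°–238.2°] dwell: s stays 5.0000
seg 4 [238.2°–337.4°] simple-harmonic, h=-5: θ=259.1° here. β=20.9, B=99.2. -5/2·(1 − cos(π·0.2107)) = -0.5279 → s = 4.4721

4.4721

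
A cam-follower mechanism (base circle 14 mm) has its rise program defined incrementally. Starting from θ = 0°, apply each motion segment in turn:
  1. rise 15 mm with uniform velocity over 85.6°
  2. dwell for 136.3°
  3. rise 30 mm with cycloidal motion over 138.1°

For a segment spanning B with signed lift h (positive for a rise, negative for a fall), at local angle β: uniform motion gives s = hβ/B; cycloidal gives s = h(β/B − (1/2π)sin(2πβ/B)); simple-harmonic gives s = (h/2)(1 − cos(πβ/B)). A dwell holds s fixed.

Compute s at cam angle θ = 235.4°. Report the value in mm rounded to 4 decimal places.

seg 1 [0°–85.6°] uniform, h=15: full span → s += 15 → s = 15.0000
seg 2 [85.6°–221.9°] dwell: s stays 15.0000
seg 3 [221.9°–360°] cycloidal, h=30: θ=235.4° here. β=13.5, B=138.1. 30·(0.0978 − sin(2π·0.0978)/(2π)) = 0.1809 → s = 15.1809

15.1809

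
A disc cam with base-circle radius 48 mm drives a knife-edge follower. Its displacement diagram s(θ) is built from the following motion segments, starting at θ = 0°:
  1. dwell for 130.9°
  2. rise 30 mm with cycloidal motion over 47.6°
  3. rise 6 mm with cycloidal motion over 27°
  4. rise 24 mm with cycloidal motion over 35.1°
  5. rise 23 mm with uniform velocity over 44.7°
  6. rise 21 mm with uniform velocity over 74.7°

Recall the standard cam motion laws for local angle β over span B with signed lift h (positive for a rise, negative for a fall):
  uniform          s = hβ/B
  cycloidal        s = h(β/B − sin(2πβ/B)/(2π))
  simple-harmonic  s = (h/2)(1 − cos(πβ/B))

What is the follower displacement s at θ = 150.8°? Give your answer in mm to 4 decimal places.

seg 1 [0°–130.9°] dwell: s stays 0.0000
seg 2 [130.9°–178.5°] cycloidal, h=30: θ=150.8° here. β=19.9, B=47.6. 30·(0.4181 − sin(2π·0.4181)/(2π)) = 10.1912 → s = 10.1912

10.1912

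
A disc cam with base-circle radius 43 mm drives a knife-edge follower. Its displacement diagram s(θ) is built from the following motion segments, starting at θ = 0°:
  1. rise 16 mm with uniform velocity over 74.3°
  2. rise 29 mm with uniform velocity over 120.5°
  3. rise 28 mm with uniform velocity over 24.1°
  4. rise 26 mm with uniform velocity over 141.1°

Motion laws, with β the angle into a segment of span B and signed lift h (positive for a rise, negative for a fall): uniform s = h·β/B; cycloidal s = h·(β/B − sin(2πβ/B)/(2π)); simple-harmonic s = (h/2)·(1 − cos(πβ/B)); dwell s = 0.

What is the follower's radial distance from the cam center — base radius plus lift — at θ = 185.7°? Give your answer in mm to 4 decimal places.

seg 1 [0°–74.3°] uniform, h=16: full span → s += 16 → s = 16.0000
seg 2 [74.3°–194.8°] uniform, h=29: θ=185.7° here. β=111.4, B=120.5. 29·111.4/120.5 = 26.8100 → s = 42.8100
radial distance = base radius + s = 43 + 42.8100 = 85.8100

85.8100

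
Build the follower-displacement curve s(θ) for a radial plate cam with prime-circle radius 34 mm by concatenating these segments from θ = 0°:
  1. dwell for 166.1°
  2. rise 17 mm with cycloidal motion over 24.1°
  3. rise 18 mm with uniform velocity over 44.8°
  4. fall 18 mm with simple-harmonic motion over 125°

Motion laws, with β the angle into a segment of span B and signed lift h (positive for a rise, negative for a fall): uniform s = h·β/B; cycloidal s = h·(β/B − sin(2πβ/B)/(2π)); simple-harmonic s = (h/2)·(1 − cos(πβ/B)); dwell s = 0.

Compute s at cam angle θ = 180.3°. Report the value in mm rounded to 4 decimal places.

seg 1 [0°–166.1°] dwell: s stays 0.0000
seg 2 [166.1°–190.2°] cycloidal, h=17: θ=180.3° here. β=14.2, B=24.1. 17·(0.5892 − sin(2π·0.5892)/(2π)) = 11.4550 → s = 11.4550

11.4550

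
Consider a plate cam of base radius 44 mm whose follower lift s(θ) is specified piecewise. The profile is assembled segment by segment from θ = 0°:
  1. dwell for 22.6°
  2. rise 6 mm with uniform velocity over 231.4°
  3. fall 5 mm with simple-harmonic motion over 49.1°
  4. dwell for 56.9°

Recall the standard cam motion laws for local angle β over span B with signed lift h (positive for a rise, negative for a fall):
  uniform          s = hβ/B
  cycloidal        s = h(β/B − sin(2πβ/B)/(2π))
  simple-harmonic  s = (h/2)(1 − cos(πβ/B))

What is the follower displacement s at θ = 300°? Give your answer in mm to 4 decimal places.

seg 1 [0°–22.6°] dwell: s stays 0.0000
seg 2 [22.6°–254°] uniform, h=6: full span → s += 6 → s = 6.0000
seg 3 [254°–303.1°] simple-harmonic, h=-5: θ=300° here. β=46, B=49.1. -5/2·(1 − cos(π·0.9369)) = -4.9510 → s = 1.0490

1.0490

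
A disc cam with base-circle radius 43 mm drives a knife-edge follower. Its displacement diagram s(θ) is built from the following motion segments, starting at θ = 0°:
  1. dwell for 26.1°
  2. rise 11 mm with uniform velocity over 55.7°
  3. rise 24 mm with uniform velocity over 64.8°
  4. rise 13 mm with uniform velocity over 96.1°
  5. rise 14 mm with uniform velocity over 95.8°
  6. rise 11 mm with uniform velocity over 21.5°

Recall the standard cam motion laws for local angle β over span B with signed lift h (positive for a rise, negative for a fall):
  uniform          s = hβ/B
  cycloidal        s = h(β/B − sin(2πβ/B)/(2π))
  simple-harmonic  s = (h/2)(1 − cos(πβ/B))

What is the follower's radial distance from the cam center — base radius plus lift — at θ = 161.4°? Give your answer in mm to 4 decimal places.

seg 1 [0°–26.1°] dwell: s stays 0.0000
seg 2 [26.1°–81.8°] uniform, h=11: full span → s += 11 → s = 11.0000
seg 3 [81.8°–146.6°] uniform, h=24: full span → s += 24 → s = 35.0000
seg 4 [146.6°–242.7°] uniform, h=13: θ=161.4° here. β=14.8, B=96.1. 13·14.8/96.1 = 2.0021 → s = 37.0021
radial distance = base radius + s = 43 + 37.0021 = 80.0021

80.0021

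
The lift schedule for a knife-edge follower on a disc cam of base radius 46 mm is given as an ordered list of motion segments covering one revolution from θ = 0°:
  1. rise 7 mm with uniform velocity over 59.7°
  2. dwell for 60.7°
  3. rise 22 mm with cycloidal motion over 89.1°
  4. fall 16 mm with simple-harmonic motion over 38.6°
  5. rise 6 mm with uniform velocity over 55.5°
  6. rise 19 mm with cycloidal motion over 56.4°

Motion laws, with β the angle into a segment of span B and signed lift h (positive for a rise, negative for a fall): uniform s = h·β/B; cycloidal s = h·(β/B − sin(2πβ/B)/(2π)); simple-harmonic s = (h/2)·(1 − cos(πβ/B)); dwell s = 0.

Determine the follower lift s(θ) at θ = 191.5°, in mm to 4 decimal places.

seg 1 [0°–59.7°] uniform, h=7: full span → s += 7 → s = 7.0000
seg 2 [59.7°–120.4°] dwell: s stays 7.0000
seg 3 [120.4°–209.5°] cycloidal, h=22: θ=191.5° here. β=71.1, B=89.1. 22·(0.7980 − sin(2π·0.7980)/(2π)) = 20.8991 → s = 27.8991

27.8991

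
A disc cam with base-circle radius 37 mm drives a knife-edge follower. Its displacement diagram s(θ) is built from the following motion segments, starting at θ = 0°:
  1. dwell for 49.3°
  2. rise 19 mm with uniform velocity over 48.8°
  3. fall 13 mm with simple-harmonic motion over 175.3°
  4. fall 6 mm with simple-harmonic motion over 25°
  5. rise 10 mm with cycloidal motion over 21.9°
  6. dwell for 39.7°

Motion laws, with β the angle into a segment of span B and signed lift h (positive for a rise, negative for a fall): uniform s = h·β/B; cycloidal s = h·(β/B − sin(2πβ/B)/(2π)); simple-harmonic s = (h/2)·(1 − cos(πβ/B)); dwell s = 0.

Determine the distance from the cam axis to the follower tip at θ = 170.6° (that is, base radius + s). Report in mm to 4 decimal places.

seg 1 [0°–49.3°] dwell: s stays 0.0000
seg 2 [49.3°–98.1°] uniform, h=19: full span → s += 19 → s = 19.0000
seg 3 [98.1°–273.4°] simple-harmonic, h=-13: θ=170.6° here. β=72.5, B=175.3. -13/2·(1 − cos(π·0.4136)) = -4.7568 → s = 14.2432
radial distance = base radius + s = 37 + 14.2432 = 51.2432

51.2432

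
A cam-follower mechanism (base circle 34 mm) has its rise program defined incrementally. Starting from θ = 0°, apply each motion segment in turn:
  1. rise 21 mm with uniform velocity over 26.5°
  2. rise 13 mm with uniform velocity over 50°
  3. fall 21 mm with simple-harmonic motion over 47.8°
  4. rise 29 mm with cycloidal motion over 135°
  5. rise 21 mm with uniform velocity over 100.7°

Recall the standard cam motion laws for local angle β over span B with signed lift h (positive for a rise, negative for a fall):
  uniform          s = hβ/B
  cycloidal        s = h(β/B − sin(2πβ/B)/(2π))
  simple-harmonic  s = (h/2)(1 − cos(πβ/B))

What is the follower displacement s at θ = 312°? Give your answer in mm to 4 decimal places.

seg 1 [0°–26.5°] uniform, h=21: full span → s += 21 → s = 21.0000
seg 2 [26.5°–76.5°] uniform, h=13: full span → s += 13 → s = 34.0000
seg 3 [76.5°–124.3°] simple-harmonic, h=-21: full span → s += -21 → s = 13.0000
seg 4 [124.3°–259.3°] cycloidal, h=29: full span → s += 29 → s = 42.0000
seg 5 [259.3°–360°] uniform, h=21: θ=312° here. β=52.7, B=100.7. 21·52.7/100.7 = 10.9901 → s = 52.9901

52.9901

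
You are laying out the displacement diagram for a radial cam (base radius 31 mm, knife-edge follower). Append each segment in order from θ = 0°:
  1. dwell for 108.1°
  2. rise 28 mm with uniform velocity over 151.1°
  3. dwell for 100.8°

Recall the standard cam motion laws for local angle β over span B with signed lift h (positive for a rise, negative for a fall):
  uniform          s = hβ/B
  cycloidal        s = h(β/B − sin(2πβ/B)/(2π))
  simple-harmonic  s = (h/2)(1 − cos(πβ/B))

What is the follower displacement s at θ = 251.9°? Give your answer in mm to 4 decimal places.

seg 1 [0°–108.1°] dwell: s stays 0.0000
seg 2 [108.1°–259.2°] uniform, h=28: θ=251.9° here. β=143.8, B=151.1. 28·143.8/151.1 = 26.6473 → s = 26.6473

26.6473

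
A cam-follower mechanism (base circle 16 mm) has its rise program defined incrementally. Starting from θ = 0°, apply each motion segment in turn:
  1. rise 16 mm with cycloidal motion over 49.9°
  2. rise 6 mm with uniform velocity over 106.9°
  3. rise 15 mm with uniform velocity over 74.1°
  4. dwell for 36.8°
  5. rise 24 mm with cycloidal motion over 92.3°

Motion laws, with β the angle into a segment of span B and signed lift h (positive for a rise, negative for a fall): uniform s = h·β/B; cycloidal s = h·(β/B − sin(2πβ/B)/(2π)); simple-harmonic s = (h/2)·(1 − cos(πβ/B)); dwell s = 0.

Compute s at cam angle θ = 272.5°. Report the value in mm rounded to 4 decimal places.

seg 1 [0°–49.9°] cycloidal, h=16: full span → s += 16 → s = 16.0000
seg 2 [49.9°–156.8°] uniform, h=6: full span → s += 6 → s = 22.0000
seg 3 [156.8°–230.9°] uniform, h=15: full span → s += 15 → s = 37.0000
seg 4 [230.9°–267.7°] dwell: s stays 37.0000
seg 5 [267.7°–360°] cycloidal, h=24: θ=272.5° here. β=4.8, B=92.3. 24·(0.0520 − sin(2π·0.0520)/(2π)) = 0.0221 → s = 37.0221

37.0221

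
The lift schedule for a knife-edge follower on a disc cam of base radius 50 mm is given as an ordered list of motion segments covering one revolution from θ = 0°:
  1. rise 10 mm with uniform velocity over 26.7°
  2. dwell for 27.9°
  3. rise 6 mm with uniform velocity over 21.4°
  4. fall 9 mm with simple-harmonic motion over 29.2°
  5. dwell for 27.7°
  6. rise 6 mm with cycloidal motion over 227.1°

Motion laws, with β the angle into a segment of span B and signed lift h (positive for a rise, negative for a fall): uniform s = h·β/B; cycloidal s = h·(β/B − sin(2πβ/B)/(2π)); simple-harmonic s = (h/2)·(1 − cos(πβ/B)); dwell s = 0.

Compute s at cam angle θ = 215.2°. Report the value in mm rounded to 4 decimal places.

seg 1 [0°–26.7°] uniform, h=10: full span → s += 10 → s = 10.0000
seg 2 [26.7°–54.6°] dwell: s stays 10.0000
seg 3 [54.6°–76°] uniform, h=6: full span → s += 6 → s = 16.0000
seg 4 [76°–105.2°] simple-harmonic, h=-9: full span → s += -9 → s = 7.0000
seg 5 [105.2°–132.9°] dwell: s stays 7.0000
seg 6 [132.9°–360°] cycloidal, h=6: θ=215.2° here. β=82.3, B=227.1. 6·(0.3624 − sin(2π·0.3624)/(2π)) = 1.4478 → s = 8.4478

8.4478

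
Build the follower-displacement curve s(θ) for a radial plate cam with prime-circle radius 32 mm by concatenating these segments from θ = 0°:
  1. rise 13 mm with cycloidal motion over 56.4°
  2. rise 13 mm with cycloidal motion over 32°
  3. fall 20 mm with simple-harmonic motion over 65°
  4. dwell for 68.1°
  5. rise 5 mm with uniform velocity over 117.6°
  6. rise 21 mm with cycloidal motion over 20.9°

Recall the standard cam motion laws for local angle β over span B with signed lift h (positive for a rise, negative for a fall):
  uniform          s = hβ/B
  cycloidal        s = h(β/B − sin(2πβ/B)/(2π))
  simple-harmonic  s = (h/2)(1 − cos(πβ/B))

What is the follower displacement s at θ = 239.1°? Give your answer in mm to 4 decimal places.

seg 1 [0°–56.4°] cycloidal, h=13: full span → s += 13 → s = 13.0000
seg 2 [56.4°–88.4°] cycloidal, h=13: full span → s += 13 → s = 26.0000
seg 3 [88.4°–153.4°] simple-harmonic, h=-20: full span → s += -20 → s = 6.0000
seg 4 [153.4°–221.5°] dwell: s stays 6.0000
seg 5 [221.5°–339.1°] uniform, h=5: θ=239.1° here. β=17.6, B=117.6. 5·17.6/117.6 = 0.7483 → s = 6.7483

6.7483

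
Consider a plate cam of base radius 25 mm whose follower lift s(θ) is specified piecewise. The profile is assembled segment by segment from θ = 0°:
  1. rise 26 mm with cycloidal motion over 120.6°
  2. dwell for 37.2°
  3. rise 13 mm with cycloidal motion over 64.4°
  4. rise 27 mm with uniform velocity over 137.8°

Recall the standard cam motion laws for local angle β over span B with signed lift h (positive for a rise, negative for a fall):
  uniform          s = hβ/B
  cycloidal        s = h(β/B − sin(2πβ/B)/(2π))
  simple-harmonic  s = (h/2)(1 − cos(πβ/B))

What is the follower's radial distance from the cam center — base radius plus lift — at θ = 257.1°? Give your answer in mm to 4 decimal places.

seg 1 [0°–120.6°] cycloidal, h=26: full span → s += 26 → s = 26.0000
seg 2 [120.6°–157.8°] dwell: s stays 26.0000
seg 3 [157.8°–222.2°] cycloidal, h=13: full span → s += 13 → s = 39.0000
seg 4 [222.2°–360°] uniform, h=27: θ=257.1° here. β=34.9, B=137.8. 27·34.9/137.8 = 6.8382 → s = 45.8382
radial distance = base radius + s = 25 + 45.8382 = 70.8382

70.8382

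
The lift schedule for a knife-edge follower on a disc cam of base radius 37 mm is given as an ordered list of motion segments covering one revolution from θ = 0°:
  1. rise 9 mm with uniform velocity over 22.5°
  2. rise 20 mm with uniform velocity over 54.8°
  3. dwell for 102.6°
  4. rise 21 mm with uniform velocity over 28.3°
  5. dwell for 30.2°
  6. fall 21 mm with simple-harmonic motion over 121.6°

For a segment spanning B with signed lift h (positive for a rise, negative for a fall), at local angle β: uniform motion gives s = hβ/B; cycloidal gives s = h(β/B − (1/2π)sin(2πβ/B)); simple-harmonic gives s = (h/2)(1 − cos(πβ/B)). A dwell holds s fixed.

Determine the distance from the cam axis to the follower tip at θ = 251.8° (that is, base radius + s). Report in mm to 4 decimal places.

seg 1 [0°–22.5°] uniform, h=9: full span → s += 9 → s = 9.0000
seg 2 [22.5°–77.3°] uniform, h=20: full span → s += 20 → s = 29.0000
seg 3 [77.3°–179.9°] dwell: s stays 29.0000
seg 4 [179.9°–208.2°] uniform, h=21: full span → s += 21 → s = 50.0000
seg 5 [208.2°–238.4°] dwell: s stays 50.0000
seg 6 [238.4°–360°] simple-harmonic, h=-21: θ=251.8° here. β=13.4, B=121.6. -21/2·(1 − cos(π·0.1102)) = -0.6230 → s = 49.3770
radial distance = base radius + s = 37 + 49.3770 = 86.3770

86.3770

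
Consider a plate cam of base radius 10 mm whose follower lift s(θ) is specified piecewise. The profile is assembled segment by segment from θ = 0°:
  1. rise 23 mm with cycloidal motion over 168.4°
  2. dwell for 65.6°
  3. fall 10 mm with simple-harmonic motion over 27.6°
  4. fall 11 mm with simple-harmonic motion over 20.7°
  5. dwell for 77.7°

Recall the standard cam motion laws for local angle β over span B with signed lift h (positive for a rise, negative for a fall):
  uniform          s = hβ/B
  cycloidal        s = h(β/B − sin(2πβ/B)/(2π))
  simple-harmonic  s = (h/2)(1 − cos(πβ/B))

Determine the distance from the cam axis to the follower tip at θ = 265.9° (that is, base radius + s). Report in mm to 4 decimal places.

seg 1 [0°–168.4°] cycloidal, h=23: full span → s += 23 → s = 23.0000
seg 2 [168.4°–234°] dwell: s stays 23.0000
seg 3 [234°–261.6°] simple-harmonic, h=-10: full span → s += -10 → s = 13.0000
seg 4 [261.6°–282.3°] simple-harmonic, h=-11: θ=265.9° here. β=4.3, B=20.7. -11/2·(1 − cos(π·0.2077)) = -1.1302 → s = 11.8698
radial distance = base radius + s = 10 + 11.8698 = 21.8698

21.8698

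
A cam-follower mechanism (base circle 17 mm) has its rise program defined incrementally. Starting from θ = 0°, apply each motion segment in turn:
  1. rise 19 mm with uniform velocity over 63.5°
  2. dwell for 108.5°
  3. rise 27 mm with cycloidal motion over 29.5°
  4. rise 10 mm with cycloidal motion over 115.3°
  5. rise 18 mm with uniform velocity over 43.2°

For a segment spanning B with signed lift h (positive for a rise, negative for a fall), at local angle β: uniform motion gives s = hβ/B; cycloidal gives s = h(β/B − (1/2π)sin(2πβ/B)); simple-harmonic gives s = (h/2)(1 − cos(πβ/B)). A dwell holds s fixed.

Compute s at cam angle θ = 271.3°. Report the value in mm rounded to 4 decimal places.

seg 1 [0°–63.5°] uniform, h=19: full span → s += 19 → s = 19.0000
seg 2 [63.5°–172°] dwell: s stays 19.0000
seg 3 [172°–201.5°] cycloidal, h=27: full span → s += 27 → s = 46.0000
seg 4 [201.5°–316.8°] cycloidal, h=10: θ=271.3° here. β=69.8, B=115.3. 10·(0.6054 − sin(2π·0.6054)/(2π)) = 7.0322 → s = 53.0322

53.0322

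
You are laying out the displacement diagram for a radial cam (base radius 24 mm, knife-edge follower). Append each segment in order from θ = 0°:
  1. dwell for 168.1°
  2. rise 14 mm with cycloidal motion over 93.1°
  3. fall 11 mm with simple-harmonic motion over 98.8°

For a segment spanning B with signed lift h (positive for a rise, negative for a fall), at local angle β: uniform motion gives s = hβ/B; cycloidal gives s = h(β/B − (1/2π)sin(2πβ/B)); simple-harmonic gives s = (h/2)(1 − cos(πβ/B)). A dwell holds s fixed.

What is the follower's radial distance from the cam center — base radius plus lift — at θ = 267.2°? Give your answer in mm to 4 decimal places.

seg 1 [0°–168.1°] dwell: s stays 0.0000
seg 2 [168.1°–261.2°] cycloidal, h=14: full span → s += 14 → s = 14.0000
seg 3 [261.2°–360°] simple-harmonic, h=-11: θ=267.2° here. β=6, B=98.8. -11/2·(1 − cos(π·0.0607)) = -0.0998 → s = 13.9002
radial distance = base radius + s = 24 + 13.9002 = 37.9002

37.9002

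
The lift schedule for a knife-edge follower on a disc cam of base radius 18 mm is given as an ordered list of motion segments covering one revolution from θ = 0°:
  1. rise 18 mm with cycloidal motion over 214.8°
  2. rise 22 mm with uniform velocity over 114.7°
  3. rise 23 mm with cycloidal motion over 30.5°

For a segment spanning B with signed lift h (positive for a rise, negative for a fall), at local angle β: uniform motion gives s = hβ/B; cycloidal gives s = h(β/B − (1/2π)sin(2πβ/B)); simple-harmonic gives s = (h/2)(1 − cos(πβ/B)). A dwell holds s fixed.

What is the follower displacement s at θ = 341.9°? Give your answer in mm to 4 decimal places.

seg 1 [0°–214.8°] cycloidal, h=18: full span → s += 18 → s = 18.0000
seg 2 [214.8°–329.5°] uniform, h=22: full span → s += 22 → s = 40.0000
seg 3 [329.5°–360°] cycloidal, h=23: θ=341.9° here. β=12.4, B=30.5. 23·(0.4066 − sin(2π·0.4066)/(2π)) = 7.3230 → s = 47.3230

47.3230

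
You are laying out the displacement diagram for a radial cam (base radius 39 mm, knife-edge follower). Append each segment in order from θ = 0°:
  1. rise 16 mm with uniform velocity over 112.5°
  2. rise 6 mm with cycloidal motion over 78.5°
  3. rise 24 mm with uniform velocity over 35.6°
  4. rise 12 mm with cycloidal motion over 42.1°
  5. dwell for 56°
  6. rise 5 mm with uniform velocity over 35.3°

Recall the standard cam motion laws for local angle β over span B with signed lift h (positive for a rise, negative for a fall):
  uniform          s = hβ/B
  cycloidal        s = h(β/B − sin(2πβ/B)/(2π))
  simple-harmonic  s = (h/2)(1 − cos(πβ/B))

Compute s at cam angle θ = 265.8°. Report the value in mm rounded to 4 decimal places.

seg 1 [0°–112.5°] uniform, h=16: full span → s += 16 → s = 16.0000
seg 2 [112.5°–191°] cycloidal, h=6: full span → s += 6 → s = 22.0000
seg 3 [191°–226.6°] uniform, h=24: full span → s += 24 → s = 46.0000
seg 4 [226.6°–268.7°] cycloidal, h=12: θ=265.8° here. β=39.2, B=42.1. 12·(0.9311 − sin(2π·0.9311)/(2π)) = 11.9744 → s = 57.9744

57.9744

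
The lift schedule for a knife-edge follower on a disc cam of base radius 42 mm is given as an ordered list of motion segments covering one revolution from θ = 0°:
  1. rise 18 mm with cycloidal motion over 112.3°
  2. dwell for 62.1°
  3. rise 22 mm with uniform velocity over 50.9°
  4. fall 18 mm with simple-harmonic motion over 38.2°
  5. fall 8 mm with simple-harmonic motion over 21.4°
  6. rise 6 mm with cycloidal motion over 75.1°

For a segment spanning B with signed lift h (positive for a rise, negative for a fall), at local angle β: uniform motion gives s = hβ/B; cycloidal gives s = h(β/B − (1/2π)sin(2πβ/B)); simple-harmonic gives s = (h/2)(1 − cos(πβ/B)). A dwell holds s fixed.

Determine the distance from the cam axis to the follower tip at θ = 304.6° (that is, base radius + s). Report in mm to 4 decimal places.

seg 1 [0°–112.3°] cycloidal, h=18: full span → s += 18 → s = 18.0000
seg 2 [112.3°–174.4°] dwell: s stays 18.0000
seg 3 [174.4°–225.3°] uniform, h=22: full span → s += 22 → s = 40.0000
seg 4 [225.3°–263.5°] simple-harmonic, h=-18: full span → s += -18 → s = 22.0000
seg 5 [263.5°–284.9°] simple-harmonic, h=-8: full span → s += -8 → s = 14.0000
seg 6 [284.9°–360°] cycloidal, h=6: θ=304.6° here. β=19.7, B=75.1. 6·(0.2623 − sin(2π·0.2623)/(2π)) = 0.6218 → s = 14.6218
radial distance = base radius + s = 42 + 14.6218 = 56.6218

56.6218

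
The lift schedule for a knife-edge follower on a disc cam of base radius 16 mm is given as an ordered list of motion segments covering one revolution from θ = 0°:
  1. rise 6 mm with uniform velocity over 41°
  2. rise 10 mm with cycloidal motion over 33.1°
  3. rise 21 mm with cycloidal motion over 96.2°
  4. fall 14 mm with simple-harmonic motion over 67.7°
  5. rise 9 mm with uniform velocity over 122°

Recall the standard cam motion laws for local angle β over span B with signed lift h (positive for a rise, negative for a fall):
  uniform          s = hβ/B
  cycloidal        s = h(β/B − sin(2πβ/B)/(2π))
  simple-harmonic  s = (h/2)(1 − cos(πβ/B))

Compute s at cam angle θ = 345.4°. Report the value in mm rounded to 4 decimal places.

seg 1 [0°–41°] uniform, h=6: full span → s += 6 → s = 6.0000
seg 2 [41°–74.1°] cycloidal, h=10: full span → s += 10 → s = 16.0000
seg 3 [74.1°–170.3°] cycloidal, h=21: full span → s += 21 → s = 37.0000
seg 4 [170.3°–238°] simple-harmonic, h=-14: full span → s += -14 → s = 23.0000
seg 5 [238°–360°] uniform, h=9: θ=345.4° here. β=107.4, B=122. 9·107.4/122 = 7.9230 → s = 30.9230

30.9230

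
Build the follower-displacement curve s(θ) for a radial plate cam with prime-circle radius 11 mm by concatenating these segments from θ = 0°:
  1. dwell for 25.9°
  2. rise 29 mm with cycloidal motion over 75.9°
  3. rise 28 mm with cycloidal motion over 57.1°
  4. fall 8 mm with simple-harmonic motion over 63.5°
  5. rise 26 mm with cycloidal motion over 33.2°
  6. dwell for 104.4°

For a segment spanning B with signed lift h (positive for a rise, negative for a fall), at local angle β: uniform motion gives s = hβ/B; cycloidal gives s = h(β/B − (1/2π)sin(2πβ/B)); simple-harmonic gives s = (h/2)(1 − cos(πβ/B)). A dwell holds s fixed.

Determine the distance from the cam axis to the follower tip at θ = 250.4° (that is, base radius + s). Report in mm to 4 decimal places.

seg 1 [0°–25.9°] dwell: s stays 0.0000
seg 2 [25.9°–101.8°] cycloidal, h=29: full span → s += 29 → s = 29.0000
seg 3 [101.8°–158.9°] cycloidal, h=28: full span → s += 28 → s = 57.0000
seg 4 [158.9°–222.4°] simple-harmonic, h=-8: full span → s += -8 → s = 49.0000
seg 5 [222.4°–255.6°] cycloidal, h=26: θ=250.4° here. β=28, B=33.2. 26·(0.8434 − sin(2π·0.8434)/(2π)) = 25.3738 → s = 74.3738
radial distance = base radius + s = 11 + 74.3738 = 85.3738

85.3738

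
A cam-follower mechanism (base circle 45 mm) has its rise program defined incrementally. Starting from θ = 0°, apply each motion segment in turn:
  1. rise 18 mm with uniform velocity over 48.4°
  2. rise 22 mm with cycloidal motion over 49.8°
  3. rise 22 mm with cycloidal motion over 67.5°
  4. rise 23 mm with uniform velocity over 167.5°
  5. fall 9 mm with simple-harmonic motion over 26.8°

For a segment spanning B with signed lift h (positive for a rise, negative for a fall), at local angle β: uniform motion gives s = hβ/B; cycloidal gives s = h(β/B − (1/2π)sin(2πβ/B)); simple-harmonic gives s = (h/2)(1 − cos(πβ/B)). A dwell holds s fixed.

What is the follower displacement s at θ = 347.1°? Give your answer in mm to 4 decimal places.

seg 1 [0°–48.4°] uniform, h=18: full span → s += 18 → s = 18.0000
seg 2 [48.4°–98.2°] cycloidal, h=22: full span → s += 22 → s = 40.0000
seg 3 [98.2°–165.7°] cycloidal, h=22: full span → s += 22 → s = 62.0000
seg 4 [165.7°–333.2°] uniform, h=23: full span → s += 23 → s = 85.0000
seg 5 [333.2°–360°] simple-harmonic, h=-9: θ=347.1° here. β=13.9, B=26.8. -9/2·(1 − cos(π·0.5187)) = -4.7636 → s = 80.2364

80.2364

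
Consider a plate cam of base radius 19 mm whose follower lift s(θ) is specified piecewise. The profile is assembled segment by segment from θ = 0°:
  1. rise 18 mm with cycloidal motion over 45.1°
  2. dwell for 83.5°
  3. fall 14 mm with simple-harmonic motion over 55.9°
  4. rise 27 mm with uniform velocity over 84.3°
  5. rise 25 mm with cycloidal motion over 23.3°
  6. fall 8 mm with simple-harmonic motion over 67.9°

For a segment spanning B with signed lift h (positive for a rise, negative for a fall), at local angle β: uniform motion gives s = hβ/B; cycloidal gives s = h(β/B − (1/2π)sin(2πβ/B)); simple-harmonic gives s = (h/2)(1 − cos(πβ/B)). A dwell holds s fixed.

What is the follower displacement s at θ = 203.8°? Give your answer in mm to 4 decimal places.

seg 1 [0°–45.1°] cycloidal, h=18: full span → s += 18 → s = 18.0000
seg 2 [45.1°–128.6°] dwell: s stays 18.0000
seg 3 [128.6°–184.5°] simple-harmonic, h=-14: full span → s += -14 → s = 4.0000
seg 4 [184.5°–268.8°] uniform, h=27: θ=203.8° here. β=19.3, B=84.3. 27·19.3/84.3 = 6.1815 → s = 10.1815

10.1815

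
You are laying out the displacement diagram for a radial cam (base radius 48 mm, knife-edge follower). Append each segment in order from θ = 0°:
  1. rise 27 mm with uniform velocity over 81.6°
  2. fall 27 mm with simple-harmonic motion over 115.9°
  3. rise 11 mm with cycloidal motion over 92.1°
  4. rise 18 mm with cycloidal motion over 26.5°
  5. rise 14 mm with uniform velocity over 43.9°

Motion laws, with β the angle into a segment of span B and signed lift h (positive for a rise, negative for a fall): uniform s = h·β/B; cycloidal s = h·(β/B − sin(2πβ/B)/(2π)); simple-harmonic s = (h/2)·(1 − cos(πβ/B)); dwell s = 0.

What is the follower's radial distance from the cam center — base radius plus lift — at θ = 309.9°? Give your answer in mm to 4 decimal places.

seg 1 [0°–81.6°] uniform, h=27: full span → s += 27 → s = 27.0000
seg 2 [81.6°–197.5°] simple-harmonic, h=-27: full span → s += -27 → s = 0.0000
seg 3 [197.5°–289.6°] cycloidal, h=11: full span → s += 11 → s = 11.0000
seg 4 [289.6°–316.1°] cycloidal, h=18: θ=309.9° here. β=20.3, B=26.5. 18·(0.7660 − sin(2π·0.7660)/(2π)) = 16.6389 → s = 27.6389
radial distance = base radius + s = 48 + 27.6389 = 75.6389

75.6389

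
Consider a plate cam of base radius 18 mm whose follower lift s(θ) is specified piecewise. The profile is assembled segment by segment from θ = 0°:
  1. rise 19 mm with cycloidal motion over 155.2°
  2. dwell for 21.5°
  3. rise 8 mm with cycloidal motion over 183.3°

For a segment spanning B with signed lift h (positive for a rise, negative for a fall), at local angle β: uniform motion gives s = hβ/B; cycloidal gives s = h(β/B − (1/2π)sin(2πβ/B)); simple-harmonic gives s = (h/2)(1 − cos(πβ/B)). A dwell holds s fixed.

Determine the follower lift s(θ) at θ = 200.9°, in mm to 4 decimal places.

seg 1 [0°–155.2°] cycloidal, h=19: full span → s += 19 → s = 19.0000
seg 2 [155.2°–176.7°] dwell: s stays 19.0000
seg 3 [176.7°–360°] cycloidal, h=8: θ=200.9° here. β=24.2, B=183.3. 8·(0.1320 − sin(2π·0.1320)/(2π)) = 0.1170 → s = 19.1170

19.1170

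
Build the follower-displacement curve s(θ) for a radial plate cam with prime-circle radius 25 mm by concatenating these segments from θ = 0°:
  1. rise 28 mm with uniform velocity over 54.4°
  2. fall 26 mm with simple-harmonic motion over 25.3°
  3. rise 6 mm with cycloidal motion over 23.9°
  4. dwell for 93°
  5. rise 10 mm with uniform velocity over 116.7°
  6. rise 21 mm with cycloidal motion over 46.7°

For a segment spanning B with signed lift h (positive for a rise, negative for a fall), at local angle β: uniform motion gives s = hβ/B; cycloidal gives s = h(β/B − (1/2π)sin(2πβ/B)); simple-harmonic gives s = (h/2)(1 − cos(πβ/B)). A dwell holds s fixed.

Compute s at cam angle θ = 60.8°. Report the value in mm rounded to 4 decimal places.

seg 1 [0°–54.4°] uniform, h=28: full span → s += 28 → s = 28.0000
seg 2 [54.4°–79.7°] simple-harmonic, h=-26: θ=60.8° here. β=6.4, B=25.3. -26/2·(1 − cos(π·0.2530)) = -3.8936 → s = 24.1064

24.1064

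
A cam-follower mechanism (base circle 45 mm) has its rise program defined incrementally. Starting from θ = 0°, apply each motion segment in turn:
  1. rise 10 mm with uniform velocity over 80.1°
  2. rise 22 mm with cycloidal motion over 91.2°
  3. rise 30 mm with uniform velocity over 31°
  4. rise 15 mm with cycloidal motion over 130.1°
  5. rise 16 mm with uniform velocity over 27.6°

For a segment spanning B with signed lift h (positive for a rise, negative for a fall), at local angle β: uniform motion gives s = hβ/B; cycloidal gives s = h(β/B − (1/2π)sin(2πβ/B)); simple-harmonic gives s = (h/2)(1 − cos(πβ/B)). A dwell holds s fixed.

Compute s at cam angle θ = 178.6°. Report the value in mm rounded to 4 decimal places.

seg 1 [0°–80.1°] uniform, h=10: full span → s += 10 → s = 10.0000
seg 2 [80.1°–171.3°] cycloidal, h=22: full span → s += 22 → s = 32.0000
seg 3 [171.3°–202.3°] uniform, h=30: θ=178.6° here. β=7.3, B=31. 30·7.3/31 = 7.0645 → s = 39.0645

39.0645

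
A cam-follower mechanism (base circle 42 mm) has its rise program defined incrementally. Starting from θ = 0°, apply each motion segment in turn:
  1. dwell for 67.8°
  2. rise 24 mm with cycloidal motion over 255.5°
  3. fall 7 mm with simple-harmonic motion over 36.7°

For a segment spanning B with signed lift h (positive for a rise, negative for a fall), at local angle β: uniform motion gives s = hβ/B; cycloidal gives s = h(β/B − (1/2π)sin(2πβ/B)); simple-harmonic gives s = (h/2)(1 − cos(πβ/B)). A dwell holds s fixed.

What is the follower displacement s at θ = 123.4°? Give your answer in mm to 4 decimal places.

seg 1 [0°–67.8°] dwell: s stays 0.0000
seg 2 [67.8°–323.3°] cycloidal, h=24: θ=123.4° here. β=55.6, B=255.5. 24·(0.2176 − sin(2π·0.2176)/(2π)) = 1.4818 → s = 1.4818

1.4818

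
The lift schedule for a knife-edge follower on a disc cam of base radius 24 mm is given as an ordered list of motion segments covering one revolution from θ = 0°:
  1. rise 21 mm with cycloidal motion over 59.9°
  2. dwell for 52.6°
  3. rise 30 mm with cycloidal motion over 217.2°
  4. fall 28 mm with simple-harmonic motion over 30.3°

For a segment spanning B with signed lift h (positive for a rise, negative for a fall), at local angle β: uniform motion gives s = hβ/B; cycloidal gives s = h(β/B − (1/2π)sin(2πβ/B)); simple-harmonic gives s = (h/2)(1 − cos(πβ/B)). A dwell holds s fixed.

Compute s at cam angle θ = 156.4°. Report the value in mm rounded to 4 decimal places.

seg 1 [0°–59.9°] cycloidal, h=21: full span → s += 21 → s = 21.0000
seg 2 [59.9°–112.5°] dwell: s stays 21.0000
seg 3 [112.5°–329.7°] cycloidal, h=30: θ=156.4° here. β=43.9, B=217.2. 30·(0.2021 − sin(2π·0.2021)/(2π)) = 1.5033 → s = 22.5033

22.5033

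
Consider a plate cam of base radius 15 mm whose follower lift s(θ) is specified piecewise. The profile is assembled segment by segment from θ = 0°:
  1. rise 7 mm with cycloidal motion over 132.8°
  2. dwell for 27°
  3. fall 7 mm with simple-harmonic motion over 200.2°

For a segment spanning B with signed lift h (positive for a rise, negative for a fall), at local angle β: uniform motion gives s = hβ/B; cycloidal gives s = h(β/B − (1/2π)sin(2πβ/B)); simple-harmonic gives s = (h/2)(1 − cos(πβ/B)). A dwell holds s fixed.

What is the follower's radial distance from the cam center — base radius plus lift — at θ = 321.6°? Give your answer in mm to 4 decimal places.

seg 1 [0°–132.8°] cycloidal, h=7: full span → s += 7 → s = 7.0000
seg 2 [132.8°–159.8°] dwell: s stays 7.0000
seg 3 [159.8°–360°] simple-harmonic, h=-7: θ=321.6° here. β=161.8, B=200.2. -7/2·(1 − cos(π·0.8082)) = -6.3836 → s = 0.6164
radial distance = base radius + s = 15 + 0.6164 = 15.6164

15.6164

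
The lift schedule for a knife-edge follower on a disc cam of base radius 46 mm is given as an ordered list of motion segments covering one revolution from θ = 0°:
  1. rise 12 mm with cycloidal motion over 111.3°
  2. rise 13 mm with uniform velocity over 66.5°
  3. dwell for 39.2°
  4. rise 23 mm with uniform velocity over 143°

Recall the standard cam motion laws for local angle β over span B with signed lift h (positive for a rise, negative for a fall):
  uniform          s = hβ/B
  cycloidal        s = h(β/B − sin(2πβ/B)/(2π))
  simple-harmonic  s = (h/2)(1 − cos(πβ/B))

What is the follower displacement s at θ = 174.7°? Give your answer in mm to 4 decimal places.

seg 1 [0°–111.3°] cycloidal, h=12: full span → s += 12 → s = 12.0000
seg 2 [111.3°–177.8°] uniform, h=13: θ=174.7° here. β=63.4, B=66.5. 13·63.4/66.5 = 12.3940 → s = 24.3940

24.3940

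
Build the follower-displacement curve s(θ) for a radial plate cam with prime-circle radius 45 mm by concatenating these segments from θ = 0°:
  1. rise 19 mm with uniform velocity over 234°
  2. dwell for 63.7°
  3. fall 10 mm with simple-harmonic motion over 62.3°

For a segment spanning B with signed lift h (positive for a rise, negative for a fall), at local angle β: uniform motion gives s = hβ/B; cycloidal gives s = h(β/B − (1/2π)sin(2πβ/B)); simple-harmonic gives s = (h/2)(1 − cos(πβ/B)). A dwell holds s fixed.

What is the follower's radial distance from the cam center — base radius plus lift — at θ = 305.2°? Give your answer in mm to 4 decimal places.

seg 1 [0°–234°] uniform, h=19: full span → s += 19 → s = 19.0000
seg 2 [234°–297.7°] dwell: s stays 19.0000
seg 3 [297.7°–360°] simple-harmonic, h=-10: θ=305.2° here. β=7.5, B=62.3. -10/2·(1 − cos(π·0.1204)) = -0.3533 → s = 18.6467
radial distance = base radius + s = 45 + 18.6467 = 63.6467

63.6467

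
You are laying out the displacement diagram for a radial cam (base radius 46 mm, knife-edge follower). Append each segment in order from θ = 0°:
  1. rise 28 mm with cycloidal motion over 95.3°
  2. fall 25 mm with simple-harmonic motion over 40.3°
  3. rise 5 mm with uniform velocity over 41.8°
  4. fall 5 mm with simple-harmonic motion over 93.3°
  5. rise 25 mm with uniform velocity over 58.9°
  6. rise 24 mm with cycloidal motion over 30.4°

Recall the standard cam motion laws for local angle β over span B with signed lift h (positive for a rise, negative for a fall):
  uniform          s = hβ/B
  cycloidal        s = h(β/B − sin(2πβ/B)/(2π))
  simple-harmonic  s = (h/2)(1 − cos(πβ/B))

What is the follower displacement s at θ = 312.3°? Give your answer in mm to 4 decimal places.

seg 1 [0°–95.3°] cycloidal, h=28: full span → s += 28 → s = 28.0000
seg 2 [95.3°–135.6°] simple-harmonic, h=-25: full span → s += -25 → s = 3.0000
seg 3 [135.6°–177.4°] uniform, h=5: full span → s += 5 → s = 8.0000
seg 4 [177.4°–270.7°] simple-harmonic, h=-5: full span → s += -5 → s = 3.0000
seg 5 [270.7°–329.6°] uniform, h=25: θ=312.3° here. β=41.6, B=58.9. 25·41.6/58.9 = 17.6570 → s = 20.6570

20.6570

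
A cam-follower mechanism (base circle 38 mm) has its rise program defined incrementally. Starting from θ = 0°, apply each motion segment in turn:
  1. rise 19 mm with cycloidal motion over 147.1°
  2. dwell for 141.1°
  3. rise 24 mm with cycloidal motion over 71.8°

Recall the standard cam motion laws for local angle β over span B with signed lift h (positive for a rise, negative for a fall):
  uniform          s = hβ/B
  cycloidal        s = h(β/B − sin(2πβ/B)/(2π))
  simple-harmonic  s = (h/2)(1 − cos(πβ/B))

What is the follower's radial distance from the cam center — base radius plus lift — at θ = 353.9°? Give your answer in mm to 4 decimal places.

seg 1 [0°–147.1°] cycloidal, h=19: full span → s += 19 → s = 19.0000
seg 2 [147.1°–288.2°] dwell: s stays 19.0000
seg 3 [288.2°–360°] cycloidal, h=24: θ=353.9° here. β=65.7, B=71.8. 24·(0.9150 − sin(2π·0.9150)/(2π)) = 23.9045 → s = 42.9045
radial distance = base radius + s = 38 + 42.9045 = 80.9045

80.9045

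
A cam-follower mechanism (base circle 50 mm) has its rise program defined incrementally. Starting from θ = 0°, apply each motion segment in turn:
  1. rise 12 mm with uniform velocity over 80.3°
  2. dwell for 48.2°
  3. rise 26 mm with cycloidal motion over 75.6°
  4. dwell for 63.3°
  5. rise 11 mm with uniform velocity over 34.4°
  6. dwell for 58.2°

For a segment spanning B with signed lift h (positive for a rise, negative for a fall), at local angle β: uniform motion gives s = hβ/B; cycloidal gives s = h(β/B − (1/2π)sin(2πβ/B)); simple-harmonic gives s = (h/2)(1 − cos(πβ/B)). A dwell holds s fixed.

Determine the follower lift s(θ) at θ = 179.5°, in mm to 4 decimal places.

seg 1 [0°–80.3°] uniform, h=12: full span → s += 12 → s = 12.0000
seg 2 [80.3°–128.5°] dwell: s stays 12.0000
seg 3 [128.5°–204.1°] cycloidal, h=26: θ=179.5° here. β=51, B=75.6. 26·(0.6746 − sin(2π·0.6746)/(2π)) = 21.2220 → s = 33.2220

33.2220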